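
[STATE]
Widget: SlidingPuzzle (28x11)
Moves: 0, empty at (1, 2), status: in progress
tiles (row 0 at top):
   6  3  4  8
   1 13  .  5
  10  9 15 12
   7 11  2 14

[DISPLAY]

┌────┬────┬────┬────┐       
│  6 │  3 │  4 │  8 │       
├────┼────┼────┼────┤       
│  1 │ 13 │    │  5 │       
├────┼────┼────┼────┤       
│ 10 │  9 │ 15 │ 12 │       
├────┼────┼────┼────┤       
│  7 │ 11 │  2 │ 14 │       
└────┴────┴────┴────┘       
Moves: 0                    
                            


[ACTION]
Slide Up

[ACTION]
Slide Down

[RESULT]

┌────┬────┬────┬────┐       
│  6 │  3 │  4 │  8 │       
├────┼────┼────┼────┤       
│  1 │ 13 │    │  5 │       
├────┼────┼────┼────┤       
│ 10 │  9 │ 15 │ 12 │       
├────┼────┼────┼────┤       
│  7 │ 11 │  2 │ 14 │       
└────┴────┴────┴────┘       
Moves: 2                    
                            


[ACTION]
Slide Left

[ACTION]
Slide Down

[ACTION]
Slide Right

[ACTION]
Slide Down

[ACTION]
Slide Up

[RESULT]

┌────┬────┬────┬────┐       
│  6 │  3 │  5 │  4 │       
├────┼────┼────┼────┤       
│  1 │ 13 │    │  8 │       
├────┼────┼────┼────┤       
│ 10 │  9 │ 15 │ 12 │       
├────┼────┼────┼────┤       
│  7 │ 11 │  2 │ 14 │       
└────┴────┴────┴────┘       
Moves: 6                    
                            


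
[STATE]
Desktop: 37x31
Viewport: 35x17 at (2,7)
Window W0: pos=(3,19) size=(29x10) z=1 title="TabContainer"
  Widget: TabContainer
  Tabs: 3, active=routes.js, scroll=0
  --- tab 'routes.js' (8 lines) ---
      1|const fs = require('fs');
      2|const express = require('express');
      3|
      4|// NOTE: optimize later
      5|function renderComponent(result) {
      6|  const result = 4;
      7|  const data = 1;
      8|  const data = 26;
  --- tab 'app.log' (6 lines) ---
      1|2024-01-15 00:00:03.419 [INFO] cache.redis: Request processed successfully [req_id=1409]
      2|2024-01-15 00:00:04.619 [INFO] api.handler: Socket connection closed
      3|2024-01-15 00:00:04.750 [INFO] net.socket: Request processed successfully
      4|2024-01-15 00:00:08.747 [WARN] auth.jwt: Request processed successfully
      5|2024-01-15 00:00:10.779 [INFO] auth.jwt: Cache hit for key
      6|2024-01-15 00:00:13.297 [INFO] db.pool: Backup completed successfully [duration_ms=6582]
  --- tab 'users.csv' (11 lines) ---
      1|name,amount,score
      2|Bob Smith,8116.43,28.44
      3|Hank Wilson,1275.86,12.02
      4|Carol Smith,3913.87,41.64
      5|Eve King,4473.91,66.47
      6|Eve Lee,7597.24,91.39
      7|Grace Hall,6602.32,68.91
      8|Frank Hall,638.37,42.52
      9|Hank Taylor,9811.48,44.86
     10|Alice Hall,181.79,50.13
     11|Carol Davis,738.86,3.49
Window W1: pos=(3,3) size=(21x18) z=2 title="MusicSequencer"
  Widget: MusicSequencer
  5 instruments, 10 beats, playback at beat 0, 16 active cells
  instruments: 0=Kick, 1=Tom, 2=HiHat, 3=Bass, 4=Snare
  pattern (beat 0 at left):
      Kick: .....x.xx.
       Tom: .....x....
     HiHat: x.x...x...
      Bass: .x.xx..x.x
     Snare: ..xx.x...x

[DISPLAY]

 ┃  Kick·····█·██·   ┃             
 ┃   Tom·····█····   ┃             
 ┃ HiHat█·█···█···   ┃             
 ┃  Bass·█·██··█·█   ┃             
 ┃ Snare··██·█···█   ┃             
 ┃                   ┃             
 ┃                   ┃             
 ┃                   ┃             
 ┃                   ┃             
 ┃                   ┃             
 ┃                   ┃             
 ┃                   ┃             
 ┃                   ┃━━━━━━━┓     
 ┗━━━━━━━━━━━━━━━━━━━┛       ┃     
 ┠───────────────────────────┨     
 ┃[routes.js]│ app.log │ user┃     
 ┃───────────────────────────┃     


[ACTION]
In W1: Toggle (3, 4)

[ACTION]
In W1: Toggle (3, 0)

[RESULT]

 ┃  Kick·····█·██·   ┃             
 ┃   Tom·····█····   ┃             
 ┃ HiHat█·█···█···   ┃             
 ┃  Bass██·█···█·█   ┃             
 ┃ Snare··██·█···█   ┃             
 ┃                   ┃             
 ┃                   ┃             
 ┃                   ┃             
 ┃                   ┃             
 ┃                   ┃             
 ┃                   ┃             
 ┃                   ┃             
 ┃                   ┃━━━━━━━┓     
 ┗━━━━━━━━━━━━━━━━━━━┛       ┃     
 ┠───────────────────────────┨     
 ┃[routes.js]│ app.log │ user┃     
 ┃───────────────────────────┃     


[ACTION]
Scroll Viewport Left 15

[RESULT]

   ┃  Kick·····█·██·   ┃           
   ┃   Tom·····█····   ┃           
   ┃ HiHat█·█···█···   ┃           
   ┃  Bass██·█···█·█   ┃           
   ┃ Snare··██·█···█   ┃           
   ┃                   ┃           
   ┃                   ┃           
   ┃                   ┃           
   ┃                   ┃           
   ┃                   ┃           
   ┃                   ┃           
   ┃                   ┃           
   ┃                   ┃━━━━━━━┓   
   ┗━━━━━━━━━━━━━━━━━━━┛       ┃   
   ┠───────────────────────────┨   
   ┃[routes.js]│ app.log │ user┃   
   ┃───────────────────────────┃   


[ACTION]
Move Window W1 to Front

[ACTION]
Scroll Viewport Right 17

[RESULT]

 ┃  Kick·····█·██·   ┃             
 ┃   Tom·····█····   ┃             
 ┃ HiHat█·█···█···   ┃             
 ┃  Bass██·█···█·█   ┃             
 ┃ Snare··██·█···█   ┃             
 ┃                   ┃             
 ┃                   ┃             
 ┃                   ┃             
 ┃                   ┃             
 ┃                   ┃             
 ┃                   ┃             
 ┃                   ┃             
 ┃                   ┃━━━━━━━┓     
 ┗━━━━━━━━━━━━━━━━━━━┛       ┃     
 ┠───────────────────────────┨     
 ┃[routes.js]│ app.log │ user┃     
 ┃───────────────────────────┃     


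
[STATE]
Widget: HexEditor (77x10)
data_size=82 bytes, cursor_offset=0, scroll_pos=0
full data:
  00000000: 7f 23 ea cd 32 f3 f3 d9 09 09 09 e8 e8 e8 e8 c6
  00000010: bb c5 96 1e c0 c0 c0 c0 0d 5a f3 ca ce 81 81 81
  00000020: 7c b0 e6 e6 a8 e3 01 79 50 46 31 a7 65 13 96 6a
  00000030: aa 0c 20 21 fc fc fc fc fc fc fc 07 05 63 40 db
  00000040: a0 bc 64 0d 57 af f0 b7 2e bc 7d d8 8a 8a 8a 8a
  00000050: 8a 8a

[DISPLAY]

00000000  7F 23 ea cd 32 f3 f3 d9  09 09 09 e8 e8 e8 e8 c6  |.#..2...........
00000010  bb c5 96 1e c0 c0 c0 c0  0d 5a f3 ca ce 81 81 81  |.........Z......
00000020  7c b0 e6 e6 a8 e3 01 79  50 46 31 a7 65 13 96 6a  ||......yPF1.e..j
00000030  aa 0c 20 21 fc fc fc fc  fc fc fc 07 05 63 40 db  |.. !.........c@.
00000040  a0 bc 64 0d 57 af f0 b7  2e bc 7d d8 8a 8a 8a 8a  |..d.W.....}.....
00000050  8a 8a                                             |..              
                                                                             
                                                                             
                                                                             
                                                                             


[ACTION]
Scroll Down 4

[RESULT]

00000040  a0 bc 64 0d 57 af f0 b7  2e bc 7d d8 8a 8a 8a 8a  |..d.W.....}.....
00000050  8a 8a                                             |..              
                                                                             
                                                                             
                                                                             
                                                                             
                                                                             
                                                                             
                                                                             
                                                                             


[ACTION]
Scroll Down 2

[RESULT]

00000050  8a 8a                                             |..              
                                                                             
                                                                             
                                                                             
                                                                             
                                                                             
                                                                             
                                                                             
                                                                             
                                                                             


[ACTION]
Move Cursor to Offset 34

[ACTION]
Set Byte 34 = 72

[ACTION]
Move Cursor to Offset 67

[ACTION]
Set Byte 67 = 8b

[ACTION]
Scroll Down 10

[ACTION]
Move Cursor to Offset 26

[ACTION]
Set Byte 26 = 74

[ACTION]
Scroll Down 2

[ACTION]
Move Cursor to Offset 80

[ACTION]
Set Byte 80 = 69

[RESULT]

00000050  69 8a                                             |i.              
                                                                             
                                                                             
                                                                             
                                                                             
                                                                             
                                                                             
                                                                             
                                                                             
                                                                             


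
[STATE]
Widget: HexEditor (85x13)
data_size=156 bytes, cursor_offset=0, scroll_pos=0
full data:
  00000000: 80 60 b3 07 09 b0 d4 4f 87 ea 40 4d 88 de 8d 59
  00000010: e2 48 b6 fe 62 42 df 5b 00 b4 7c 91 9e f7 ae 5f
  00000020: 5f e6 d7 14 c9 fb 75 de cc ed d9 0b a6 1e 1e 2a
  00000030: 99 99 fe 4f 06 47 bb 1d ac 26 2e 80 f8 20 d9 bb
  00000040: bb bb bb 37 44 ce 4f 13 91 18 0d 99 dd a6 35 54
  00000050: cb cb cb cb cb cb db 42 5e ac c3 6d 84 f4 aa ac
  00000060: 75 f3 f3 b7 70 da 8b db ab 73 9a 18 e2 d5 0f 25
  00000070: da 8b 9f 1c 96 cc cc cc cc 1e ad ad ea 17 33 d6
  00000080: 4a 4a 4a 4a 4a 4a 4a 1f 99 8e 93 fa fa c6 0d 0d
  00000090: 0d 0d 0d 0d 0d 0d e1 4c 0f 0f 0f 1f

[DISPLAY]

00000000  80 60 b3 07 09 b0 d4 4f  87 ea 40 4d 88 de 8d 59  |.`.....O..@M...Y|       
00000010  e2 48 b6 fe 62 42 df 5b  00 b4 7c 91 9e f7 ae 5f  |.H..bB.[..|...._|       
00000020  5f e6 d7 14 c9 fb 75 de  cc ed d9 0b a6 1e 1e 2a  |_.....u........*|       
00000030  99 99 fe 4f 06 47 bb 1d  ac 26 2e 80 f8 20 d9 bb  |...O.G...&... ..|       
00000040  bb bb bb 37 44 ce 4f 13  91 18 0d 99 dd a6 35 54  |...7D.O.......5T|       
00000050  cb cb cb cb cb cb db 42  5e ac c3 6d 84 f4 aa ac  |.......B^..m....|       
00000060  75 f3 f3 b7 70 da 8b db  ab 73 9a 18 e2 d5 0f 25  |u...p....s.....%|       
00000070  da 8b 9f 1c 96 cc cc cc  cc 1e ad ad ea 17 33 d6  |..............3.|       
00000080  4a 4a 4a 4a 4a 4a 4a 1f  99 8e 93 fa fa c6 0d 0d  |JJJJJJJ.........|       
00000090  0d 0d 0d 0d 0d 0d e1 4c  0f 0f 0f 1f              |.......L....    |       
                                                                                     
                                                                                     
                                                                                     


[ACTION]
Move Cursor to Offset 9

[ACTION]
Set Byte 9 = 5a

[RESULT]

00000000  80 60 b3 07 09 b0 d4 4f  87 5A 40 4d 88 de 8d 59  |.`.....O.Z@M...Y|       
00000010  e2 48 b6 fe 62 42 df 5b  00 b4 7c 91 9e f7 ae 5f  |.H..bB.[..|...._|       
00000020  5f e6 d7 14 c9 fb 75 de  cc ed d9 0b a6 1e 1e 2a  |_.....u........*|       
00000030  99 99 fe 4f 06 47 bb 1d  ac 26 2e 80 f8 20 d9 bb  |...O.G...&... ..|       
00000040  bb bb bb 37 44 ce 4f 13  91 18 0d 99 dd a6 35 54  |...7D.O.......5T|       
00000050  cb cb cb cb cb cb db 42  5e ac c3 6d 84 f4 aa ac  |.......B^..m....|       
00000060  75 f3 f3 b7 70 da 8b db  ab 73 9a 18 e2 d5 0f 25  |u...p....s.....%|       
00000070  da 8b 9f 1c 96 cc cc cc  cc 1e ad ad ea 17 33 d6  |..............3.|       
00000080  4a 4a 4a 4a 4a 4a 4a 1f  99 8e 93 fa fa c6 0d 0d  |JJJJJJJ.........|       
00000090  0d 0d 0d 0d 0d 0d e1 4c  0f 0f 0f 1f              |.......L....    |       
                                                                                     
                                                                                     
                                                                                     


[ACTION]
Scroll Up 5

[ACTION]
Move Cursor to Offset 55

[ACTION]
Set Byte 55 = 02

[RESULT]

00000000  80 60 b3 07 09 b0 d4 4f  87 5a 40 4d 88 de 8d 59  |.`.....O.Z@M...Y|       
00000010  e2 48 b6 fe 62 42 df 5b  00 b4 7c 91 9e f7 ae 5f  |.H..bB.[..|...._|       
00000020  5f e6 d7 14 c9 fb 75 de  cc ed d9 0b a6 1e 1e 2a  |_.....u........*|       
00000030  99 99 fe 4f 06 47 bb 02  ac 26 2e 80 f8 20 d9 bb  |...O.G...&... ..|       
00000040  bb bb bb 37 44 ce 4f 13  91 18 0d 99 dd a6 35 54  |...7D.O.......5T|       
00000050  cb cb cb cb cb cb db 42  5e ac c3 6d 84 f4 aa ac  |.......B^..m....|       
00000060  75 f3 f3 b7 70 da 8b db  ab 73 9a 18 e2 d5 0f 25  |u...p....s.....%|       
00000070  da 8b 9f 1c 96 cc cc cc  cc 1e ad ad ea 17 33 d6  |..............3.|       
00000080  4a 4a 4a 4a 4a 4a 4a 1f  99 8e 93 fa fa c6 0d 0d  |JJJJJJJ.........|       
00000090  0d 0d 0d 0d 0d 0d e1 4c  0f 0f 0f 1f              |.......L....    |       
                                                                                     
                                                                                     
                                                                                     


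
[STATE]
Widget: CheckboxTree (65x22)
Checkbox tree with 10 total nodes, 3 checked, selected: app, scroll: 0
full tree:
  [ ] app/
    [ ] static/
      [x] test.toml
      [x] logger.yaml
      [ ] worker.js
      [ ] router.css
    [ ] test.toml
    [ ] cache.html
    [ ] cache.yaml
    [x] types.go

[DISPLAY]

>[-] app/                                                        
   [-] static/                                                   
     [x] test.toml                                               
     [x] logger.yaml                                             
     [ ] worker.js                                               
     [ ] router.css                                              
   [ ] test.toml                                                 
   [ ] cache.html                                                
   [ ] cache.yaml                                                
   [x] types.go                                                  
                                                                 
                                                                 
                                                                 
                                                                 
                                                                 
                                                                 
                                                                 
                                                                 
                                                                 
                                                                 
                                                                 
                                                                 


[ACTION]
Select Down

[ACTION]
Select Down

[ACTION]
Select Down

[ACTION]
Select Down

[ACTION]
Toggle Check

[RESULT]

 [-] app/                                                        
   [-] static/                                                   
     [x] test.toml                                               
     [x] logger.yaml                                             
>    [x] worker.js                                               
     [ ] router.css                                              
   [ ] test.toml                                                 
   [ ] cache.html                                                
   [ ] cache.yaml                                                
   [x] types.go                                                  
                                                                 
                                                                 
                                                                 
                                                                 
                                                                 
                                                                 
                                                                 
                                                                 
                                                                 
                                                                 
                                                                 
                                                                 


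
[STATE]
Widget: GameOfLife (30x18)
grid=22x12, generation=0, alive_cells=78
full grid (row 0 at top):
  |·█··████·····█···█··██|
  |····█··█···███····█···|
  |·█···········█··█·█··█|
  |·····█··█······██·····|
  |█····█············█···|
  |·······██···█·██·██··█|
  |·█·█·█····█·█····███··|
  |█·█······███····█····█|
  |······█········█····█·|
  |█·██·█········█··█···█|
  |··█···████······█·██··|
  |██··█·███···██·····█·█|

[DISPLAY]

Gen: 0                        
·█··████·····█···█··██        
····█··█···███····█···        
·█···········█··█·█··█        
·····█··█······██·····        
█····█············█···        
·······██···█·██·██··█        
·█·█·█····█·█····███··        
█·█······███····█····█        
······█········█····█·        
█·██·█········█··█···█        
··█···████······█·██··        
██··█·███···██·····█·█        
                              
                              
                              
                              
                              


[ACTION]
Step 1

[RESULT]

Gen: 1                        
····████·····█········        
····█··█·····██···████        
·············████·····        
···············██·····        
······███·····█···█···        
····█·█····█·█··█·····        
·██·····█·█·██·█···██·        
·██······███····█████·        
··██······█····██···██        
·███·█··█······██████·        
█·█·█····█···█···███··        
·█···██··█········███·        
                              
                              
                              
                              
                              


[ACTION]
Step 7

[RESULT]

Gen: 8                        
····████············█·        
····█··█············█·        
······················        
······················        
····█·█········██·····        
··███·█··········█····        
·█·█·█··········█·····        
██·█····█·██··········        
·██·····█·█████·······        
······████··███·······        
·····█··█·············        
·····█·██·············        
                              
                              
                              
                              
                              


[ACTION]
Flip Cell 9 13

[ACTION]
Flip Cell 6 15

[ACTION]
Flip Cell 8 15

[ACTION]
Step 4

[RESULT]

Gen: 12                       
····████··············        
····█··█··············        
······················        
······················        
······················        
███·█·················        
███··██·········██····        
··█··█················        
███·█·········█·█·····        
███··········███······        
··············██······        
······················        
                              
                              
                              
                              
                              


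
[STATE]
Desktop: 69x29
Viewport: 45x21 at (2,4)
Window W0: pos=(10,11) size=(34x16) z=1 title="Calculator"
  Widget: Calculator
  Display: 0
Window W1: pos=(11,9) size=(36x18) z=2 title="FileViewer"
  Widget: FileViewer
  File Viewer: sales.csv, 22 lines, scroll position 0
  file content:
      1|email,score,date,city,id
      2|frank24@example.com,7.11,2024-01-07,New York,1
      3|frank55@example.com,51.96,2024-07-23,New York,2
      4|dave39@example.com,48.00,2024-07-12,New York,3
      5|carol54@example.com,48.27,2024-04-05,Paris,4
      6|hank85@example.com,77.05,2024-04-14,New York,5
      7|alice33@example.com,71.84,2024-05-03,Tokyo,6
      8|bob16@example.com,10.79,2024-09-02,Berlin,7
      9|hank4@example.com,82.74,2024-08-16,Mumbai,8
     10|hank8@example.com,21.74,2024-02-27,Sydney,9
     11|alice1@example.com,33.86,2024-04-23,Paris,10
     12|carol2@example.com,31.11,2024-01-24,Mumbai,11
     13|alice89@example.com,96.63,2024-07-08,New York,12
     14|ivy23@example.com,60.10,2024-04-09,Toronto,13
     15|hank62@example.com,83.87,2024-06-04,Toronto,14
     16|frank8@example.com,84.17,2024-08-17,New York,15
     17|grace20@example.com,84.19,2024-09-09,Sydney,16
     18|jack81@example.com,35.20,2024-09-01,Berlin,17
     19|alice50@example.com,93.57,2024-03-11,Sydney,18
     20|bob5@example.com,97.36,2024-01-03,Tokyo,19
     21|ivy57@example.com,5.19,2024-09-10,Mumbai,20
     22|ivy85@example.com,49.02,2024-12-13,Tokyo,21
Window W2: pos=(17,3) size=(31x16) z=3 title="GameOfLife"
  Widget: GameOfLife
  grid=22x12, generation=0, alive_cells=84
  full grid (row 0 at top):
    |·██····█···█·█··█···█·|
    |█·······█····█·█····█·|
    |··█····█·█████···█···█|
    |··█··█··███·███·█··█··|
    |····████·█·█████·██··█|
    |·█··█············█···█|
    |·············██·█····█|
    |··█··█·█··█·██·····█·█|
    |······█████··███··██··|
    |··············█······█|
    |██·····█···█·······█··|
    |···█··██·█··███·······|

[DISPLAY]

               ┃ GameOfLife                  
               ┠─────────────────────────────
               ┃Gen: 0                       
               ┃·██····█···█·█··█···█·       
               ┃█·······█····█·█····█·       
         ┏━━━━━┃··█····█·█████···█···█       
         ┃ File┃··█··█··███·███·█··█··       
        ┏┠─────┃····████·█·█████·██··█       
        ┃┃email┃·█··█············█···█       
        ┠┃frank┃·············██·█····█       
        ┃┃frank┃··█··█·█··█·██·····█·█       
        ┃┃dave3┃······█████··███··██··       
        ┃┃carol┃··············█······█       
        ┃┃hank8┃██·····█···█·······█··       
        ┃┃alice┗━━━━━━━━━━━━━━━━━━━━━━━━━━━━━
        ┃┃bob16@example.com,10.79,2024-09-0░┃
        ┃┃hank4@example.com,82.74,2024-08-1░┃
        ┃┃hank8@example.com,21.74,2024-02-2░┃
        ┃┃alice1@example.com,33.86,2024-04-░┃
        ┃┃carol2@example.com,31.11,2024-01-░┃
        ┃┃alice89@example.com,96.63,2024-07░┃


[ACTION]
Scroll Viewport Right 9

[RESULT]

      ┃ GameOfLife                  ┃        
      ┠─────────────────────────────┨        
      ┃Gen: 0                       ┃        
      ┃·██····█···█·█··█···█·       ┃        
      ┃█·······█····█·█····█·       ┃        
┏━━━━━┃··█····█·█████···█···█       ┃        
┃ File┃··█··█··███·███·█··█··       ┃        
┠─────┃····████·█·█████·██··█       ┃        
┃email┃·█··█············█···█       ┃        
┃frank┃·············██·█····█       ┃        
┃frank┃··█··█·█··█·██·····█·█       ┃        
┃dave3┃······█████··███··██··       ┃        
┃carol┃··············█······█       ┃        
┃hank8┃██·····█···█·······█··       ┃        
┃alice┗━━━━━━━━━━━━━━━━━━━━━━━━━━━━━┛        
┃bob16@example.com,10.79,2024-09-0░┃         
┃hank4@example.com,82.74,2024-08-1░┃         
┃hank8@example.com,21.74,2024-02-2░┃         
┃alice1@example.com,33.86,2024-04-░┃         
┃carol2@example.com,31.11,2024-01-░┃         
┃alice89@example.com,96.63,2024-07░┃         


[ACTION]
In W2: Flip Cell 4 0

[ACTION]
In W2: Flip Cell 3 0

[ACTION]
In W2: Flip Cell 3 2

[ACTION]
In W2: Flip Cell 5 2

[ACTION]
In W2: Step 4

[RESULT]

      ┃ GameOfLife                  ┃        
      ┠─────────────────────────────┨        
      ┃Gen: 4                       ┃        
      ┃·······██····███····█·       ┃        
      ┃·····██·█········█·██·       ┃        
┏━━━━━┃··█···██·····██····█·█       ┃        
┃ File┃··············█····█··       ┃        
┠─────┃···█···█·····█·██·█·██       ┃        
┃email┃··██·██·····█·█·█··███       ┃        
┃frank┃·█·█········█········█       ┃        
┃frank┃·███···█·····█····████       ┃        
┃dave3┃····················█·       ┃        
┃carol┃····█·······█····████·       ┃        
┃hank8┃·····██····█···█··██··       ┃        
┃alice┗━━━━━━━━━━━━━━━━━━━━━━━━━━━━━┛        
┃bob16@example.com,10.79,2024-09-0░┃         
┃hank4@example.com,82.74,2024-08-1░┃         
┃hank8@example.com,21.74,2024-02-2░┃         
┃alice1@example.com,33.86,2024-04-░┃         
┃carol2@example.com,31.11,2024-01-░┃         
┃alice89@example.com,96.63,2024-07░┃         


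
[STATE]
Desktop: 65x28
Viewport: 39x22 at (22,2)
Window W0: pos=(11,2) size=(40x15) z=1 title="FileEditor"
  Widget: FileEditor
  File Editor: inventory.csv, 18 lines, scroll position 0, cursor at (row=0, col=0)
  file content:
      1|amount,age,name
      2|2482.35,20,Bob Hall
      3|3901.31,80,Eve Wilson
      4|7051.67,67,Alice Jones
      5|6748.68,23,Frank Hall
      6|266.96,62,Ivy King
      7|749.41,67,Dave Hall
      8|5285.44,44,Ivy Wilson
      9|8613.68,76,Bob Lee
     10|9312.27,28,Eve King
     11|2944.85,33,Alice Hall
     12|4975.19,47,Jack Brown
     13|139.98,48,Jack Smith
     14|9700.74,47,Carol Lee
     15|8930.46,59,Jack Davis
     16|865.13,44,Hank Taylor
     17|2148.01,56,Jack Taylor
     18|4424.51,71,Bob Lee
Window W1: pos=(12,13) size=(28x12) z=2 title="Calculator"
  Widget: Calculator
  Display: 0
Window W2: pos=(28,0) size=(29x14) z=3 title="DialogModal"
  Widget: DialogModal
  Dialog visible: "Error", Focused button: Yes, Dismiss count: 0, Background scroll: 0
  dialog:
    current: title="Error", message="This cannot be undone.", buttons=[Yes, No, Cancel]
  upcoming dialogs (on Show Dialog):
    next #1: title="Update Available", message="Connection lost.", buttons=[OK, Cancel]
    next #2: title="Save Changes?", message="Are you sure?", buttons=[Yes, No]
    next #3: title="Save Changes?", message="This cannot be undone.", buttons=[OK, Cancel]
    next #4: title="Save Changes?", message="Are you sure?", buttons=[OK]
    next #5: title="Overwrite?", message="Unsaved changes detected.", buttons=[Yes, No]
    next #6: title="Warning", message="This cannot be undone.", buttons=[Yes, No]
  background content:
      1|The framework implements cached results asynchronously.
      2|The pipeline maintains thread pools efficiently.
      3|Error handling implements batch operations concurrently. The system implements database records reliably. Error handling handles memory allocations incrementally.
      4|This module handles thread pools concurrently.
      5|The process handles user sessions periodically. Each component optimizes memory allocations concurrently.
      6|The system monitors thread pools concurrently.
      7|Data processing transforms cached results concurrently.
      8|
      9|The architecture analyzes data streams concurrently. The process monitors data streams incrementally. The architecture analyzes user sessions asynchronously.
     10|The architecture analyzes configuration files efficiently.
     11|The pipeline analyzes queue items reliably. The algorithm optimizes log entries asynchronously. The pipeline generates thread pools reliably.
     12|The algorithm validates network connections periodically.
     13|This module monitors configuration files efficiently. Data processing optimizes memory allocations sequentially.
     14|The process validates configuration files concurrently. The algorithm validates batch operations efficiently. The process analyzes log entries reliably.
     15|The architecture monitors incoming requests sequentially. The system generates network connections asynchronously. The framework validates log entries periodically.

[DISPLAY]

━━━━━━┠───────────────────────────┨    
r     ┃The framework implements ca┃    
──────┃The pipeline maintains thre┃    
,name ┃Er┌─────────────────────┐ b┃    
,Bob H┃Th│        Error        │d ┃    
,Eve W┃Th│This cannot be undone│se┃    
,Alice┃Th│ [Yes]  No   Cancel  │d ┃    
,Frank┃Da└─────────────────────┘s ┃    
Ivy Ki┃                           ┃    
Dave H┃The architecture analyzes d┃    
,Ivy W┃The architecture analyzes c┃    
━━━━━━┗━━━━━━━━━━━━━━━━━━━━━━━━━━━┛    
or               ┃         ░┃          
─────────────────┨         ▼┃          
                0┃━━━━━━━━━━┛          
───┬───┐         ┃                     
 9 │ ÷ │         ┃                     
───┼───┤         ┃                     
 6 │ × │         ┃                     
───┼───┤         ┃                     
 3 │ - │         ┃                     
───┴───┘         ┃                     


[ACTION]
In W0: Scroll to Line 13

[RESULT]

━━━━━━┠───────────────────────────┨    
r     ┃The framework implements ca┃    
──────┃The pipeline maintains thre┃    
,Ivy W┃Er┌─────────────────────┐ b┃    
,Bob L┃Th│        Error        │d ┃    
,Eve K┃Th│This cannot be undone│se┃    
,Alice┃Th│ [Yes]  No   Cancel  │d ┃    
,Jack ┃Da└─────────────────────┘s ┃    
Jack S┃                           ┃    
,Carol┃The architecture analyzes d┃    
,Jack ┃The architecture analyzes c┃    
━━━━━━┗━━━━━━━━━━━━━━━━━━━━━━━━━━━┛    
or               ┃         █┃          
─────────────────┨         ▼┃          
                0┃━━━━━━━━━━┛          
───┬───┐         ┃                     
 9 │ ÷ │         ┃                     
───┼───┤         ┃                     
 6 │ × │         ┃                     
───┼───┤         ┃                     
 3 │ - │         ┃                     
───┴───┘         ┃                     


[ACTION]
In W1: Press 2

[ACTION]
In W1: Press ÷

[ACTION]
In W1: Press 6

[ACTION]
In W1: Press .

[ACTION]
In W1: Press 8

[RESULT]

━━━━━━┠───────────────────────────┨    
r     ┃The framework implements ca┃    
──────┃The pipeline maintains thre┃    
,Ivy W┃Er┌─────────────────────┐ b┃    
,Bob L┃Th│        Error        │d ┃    
,Eve K┃Th│This cannot be undone│se┃    
,Alice┃Th│ [Yes]  No   Cancel  │d ┃    
,Jack ┃Da└─────────────────────┘s ┃    
Jack S┃                           ┃    
,Carol┃The architecture analyzes d┃    
,Jack ┃The architecture analyzes c┃    
━━━━━━┗━━━━━━━━━━━━━━━━━━━━━━━━━━━┛    
or               ┃         █┃          
─────────────────┨         ▼┃          
              6.8┃━━━━━━━━━━┛          
───┬───┐         ┃                     
 9 │ ÷ │         ┃                     
───┼───┤         ┃                     
 6 │ × │         ┃                     
───┼───┤         ┃                     
 3 │ - │         ┃                     
───┴───┘         ┃                     


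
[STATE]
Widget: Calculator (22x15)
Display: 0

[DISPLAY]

                     0
┌───┬───┬───┬───┐     
│ 7 │ 8 │ 9 │ ÷ │     
├───┼───┼───┼───┤     
│ 4 │ 5 │ 6 │ × │     
├───┼───┼───┼───┤     
│ 1 │ 2 │ 3 │ - │     
├───┼───┼───┼───┤     
│ 0 │ . │ = │ + │     
├───┼───┼───┼───┤     
│ C │ MC│ MR│ M+│     
└───┴───┴───┴───┘     
                      
                      
                      


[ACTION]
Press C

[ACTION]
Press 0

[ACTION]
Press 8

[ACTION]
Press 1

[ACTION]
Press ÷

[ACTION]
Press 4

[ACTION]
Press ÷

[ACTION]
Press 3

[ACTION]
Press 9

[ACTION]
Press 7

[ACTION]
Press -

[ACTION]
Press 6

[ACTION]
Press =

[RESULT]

          -5.948992443
┌───┬───┬───┬───┐     
│ 7 │ 8 │ 9 │ ÷ │     
├───┼───┼───┼───┤     
│ 4 │ 5 │ 6 │ × │     
├───┼───┼───┼───┤     
│ 1 │ 2 │ 3 │ - │     
├───┼───┼───┼───┤     
│ 0 │ . │ = │ + │     
├───┼───┼───┼───┤     
│ C │ MC│ MR│ M+│     
└───┴───┴───┴───┘     
                      
                      
                      


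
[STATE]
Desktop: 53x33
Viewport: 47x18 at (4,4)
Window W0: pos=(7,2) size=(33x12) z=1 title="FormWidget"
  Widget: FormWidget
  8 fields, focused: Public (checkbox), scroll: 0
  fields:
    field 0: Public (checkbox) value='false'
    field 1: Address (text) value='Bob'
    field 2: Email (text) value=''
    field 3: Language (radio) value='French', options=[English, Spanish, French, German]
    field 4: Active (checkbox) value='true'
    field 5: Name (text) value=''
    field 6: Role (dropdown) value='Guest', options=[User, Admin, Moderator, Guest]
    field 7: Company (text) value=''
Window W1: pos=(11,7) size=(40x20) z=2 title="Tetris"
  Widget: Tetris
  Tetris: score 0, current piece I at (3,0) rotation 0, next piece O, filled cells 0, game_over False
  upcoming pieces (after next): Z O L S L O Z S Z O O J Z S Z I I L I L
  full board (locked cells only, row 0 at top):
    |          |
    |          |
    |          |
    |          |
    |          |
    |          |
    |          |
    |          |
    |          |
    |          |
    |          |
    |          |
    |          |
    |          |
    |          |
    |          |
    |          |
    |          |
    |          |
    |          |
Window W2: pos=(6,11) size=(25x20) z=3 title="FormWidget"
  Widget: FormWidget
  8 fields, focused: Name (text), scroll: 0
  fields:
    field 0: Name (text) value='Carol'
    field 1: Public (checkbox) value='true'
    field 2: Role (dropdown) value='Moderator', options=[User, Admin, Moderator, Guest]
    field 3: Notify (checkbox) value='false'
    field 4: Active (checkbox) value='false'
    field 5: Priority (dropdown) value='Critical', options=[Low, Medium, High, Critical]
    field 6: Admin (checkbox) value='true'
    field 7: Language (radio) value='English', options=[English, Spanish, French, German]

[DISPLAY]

   ┠───────────────────────────────┨           
   ┃> Public:     [ ]              ┃           
   ┃  Address:    [Bob            ]┃           
   ┃  E┏━━━━━━━━━━━━━━━━━━━━━━━━━━━━━━━━━━━━━━┓
   ┃  L┃ Tetris                               ┃
   ┃  A┠──────────────────────────────────────┨
   ┃  N┃          │Next:                      ┃
  ┏━━━━━━━━━━━━━━━━━━━━━━━┓                   ┃
  ┃ FormWidget            ┃                   ┃
  ┠───────────────────────┨                   ┃
  ┃> Name:       [Carol  ]┃                   ┃
  ┃  Public:     [x]      ┃                   ┃
  ┃  Role:       [Modera▼]┃                   ┃
  ┃  Notify:     [ ]      ┃                   ┃
  ┃  Active:     [ ]      ┃                   ┃
  ┃  Priority:   [Critic▼]┃                   ┃
  ┃  Admin:      [x]      ┃                   ┃
  ┃  Language:   (●) Engli┃                   ┃


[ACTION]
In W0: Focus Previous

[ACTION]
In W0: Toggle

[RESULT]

   ┠───────────────────────────────┨           
   ┃  Public:     [ ]              ┃           
   ┃  Address:    [Bob            ]┃           
   ┃  E┏━━━━━━━━━━━━━━━━━━━━━━━━━━━━━━━━━━━━━━┓
   ┃  L┃ Tetris                               ┃
   ┃  A┠──────────────────────────────────────┨
   ┃  N┃          │Next:                      ┃
  ┏━━━━━━━━━━━━━━━━━━━━━━━┓                   ┃
  ┃ FormWidget            ┃                   ┃
  ┠───────────────────────┨                   ┃
  ┃> Name:       [Carol  ]┃                   ┃
  ┃  Public:     [x]      ┃                   ┃
  ┃  Role:       [Modera▼]┃                   ┃
  ┃  Notify:     [ ]      ┃                   ┃
  ┃  Active:     [ ]      ┃                   ┃
  ┃  Priority:   [Critic▼]┃                   ┃
  ┃  Admin:      [x]      ┃                   ┃
  ┃  Language:   (●) Engli┃                   ┃


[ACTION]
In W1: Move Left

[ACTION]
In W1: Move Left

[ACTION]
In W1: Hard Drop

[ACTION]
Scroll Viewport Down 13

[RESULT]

  ┃  Public:     [x]      ┃                   ┃
  ┃  Role:       [Modera▼]┃                   ┃
  ┃  Notify:     [ ]      ┃                   ┃
  ┃  Active:     [ ]      ┃                   ┃
  ┃  Priority:   [Critic▼]┃                   ┃
  ┃  Admin:      [x]      ┃                   ┃
  ┃  Language:   (●) Engli┃                   ┃
  ┃                       ┃                   ┃
  ┃                       ┃                   ┃
  ┃                       ┃                   ┃
  ┃                       ┃                   ┃
  ┃                       ┃━━━━━━━━━━━━━━━━━━━┛
  ┃                       ┃                    
  ┃                       ┃                    
  ┃                       ┃                    
  ┗━━━━━━━━━━━━━━━━━━━━━━━┛                    
                                               
                                               
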